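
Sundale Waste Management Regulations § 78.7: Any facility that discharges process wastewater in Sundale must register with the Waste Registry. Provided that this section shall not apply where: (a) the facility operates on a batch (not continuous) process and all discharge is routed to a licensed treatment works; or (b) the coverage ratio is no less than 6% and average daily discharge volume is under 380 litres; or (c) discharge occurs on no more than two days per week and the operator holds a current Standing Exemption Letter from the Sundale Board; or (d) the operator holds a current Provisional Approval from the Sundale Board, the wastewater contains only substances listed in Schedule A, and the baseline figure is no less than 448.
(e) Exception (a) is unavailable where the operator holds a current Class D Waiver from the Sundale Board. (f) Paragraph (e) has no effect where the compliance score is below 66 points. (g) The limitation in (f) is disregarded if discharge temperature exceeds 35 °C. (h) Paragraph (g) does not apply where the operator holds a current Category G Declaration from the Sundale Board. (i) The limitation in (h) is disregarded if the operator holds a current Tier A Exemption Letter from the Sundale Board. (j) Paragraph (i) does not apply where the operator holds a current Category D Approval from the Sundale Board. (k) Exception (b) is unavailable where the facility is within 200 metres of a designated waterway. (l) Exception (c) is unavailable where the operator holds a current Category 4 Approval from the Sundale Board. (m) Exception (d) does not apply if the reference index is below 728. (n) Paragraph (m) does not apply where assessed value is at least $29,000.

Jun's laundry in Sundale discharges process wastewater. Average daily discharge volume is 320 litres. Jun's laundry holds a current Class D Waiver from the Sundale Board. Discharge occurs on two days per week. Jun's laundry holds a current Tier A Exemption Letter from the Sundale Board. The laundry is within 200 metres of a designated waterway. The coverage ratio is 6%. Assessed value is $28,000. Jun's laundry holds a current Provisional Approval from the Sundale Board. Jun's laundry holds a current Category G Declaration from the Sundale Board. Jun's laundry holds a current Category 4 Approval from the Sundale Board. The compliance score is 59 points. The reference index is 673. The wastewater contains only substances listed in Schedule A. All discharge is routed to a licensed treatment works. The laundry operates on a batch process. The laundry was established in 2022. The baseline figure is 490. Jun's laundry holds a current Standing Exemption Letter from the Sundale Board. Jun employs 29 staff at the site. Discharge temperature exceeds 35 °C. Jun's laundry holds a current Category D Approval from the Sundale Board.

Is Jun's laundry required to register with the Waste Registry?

Exception (a) is satisfied on its face — the facility operates on a batch process; discharge is routed to a licensed treatment works. Under paragraphs (e)–(j): (e) is engaged (a current Class D Waiver is held), but is set aside by (f): (f) operates — the compliance score is 59 points, below the 66 points limit. (g) would limit (f) — discharge temperature exceeds 35 °C — but (h) sets (g) aside: (h) operates against (g): a current Category G Declaration is held. (i) applies (a current Tier A Exemption Letter is held), but is overridden by (j): (j) operates — a current Category D Approval is held. (a) remains available.
Exception (b) is satisfied on its face — the coverage ratio is 6%, meeting the 6% threshold; average daily discharge volume is 320 litres, under the 380 litres limit. However, paragraph (k) must be considered: (k) operates against (b): the laundry is within 200 m of a designated waterway. Exception (b) does not apply.
Exception (c) is satisfied on its face — discharge occurs on no more than two days per week; a current Standing Exemption Letter is held. But: (l) operates against (c): a current Category 4 Approval is held. So (c) is unavailable.
Exception (d) is satisfied on its face — a current Provisional Approval is held; the wastewater is Schedule-A-only; the baseline figure is 490, meeting the 448 threshold. But: (m) operates against (d): the reference index is 673, below the 728 limit. (n) is inapplicable (assessed value is $28,000, short of $29,000), so (m) stands. So (d) is unavailable.

No — exception (a) applies; Jun's laundry is not required to register with the Waste Registry.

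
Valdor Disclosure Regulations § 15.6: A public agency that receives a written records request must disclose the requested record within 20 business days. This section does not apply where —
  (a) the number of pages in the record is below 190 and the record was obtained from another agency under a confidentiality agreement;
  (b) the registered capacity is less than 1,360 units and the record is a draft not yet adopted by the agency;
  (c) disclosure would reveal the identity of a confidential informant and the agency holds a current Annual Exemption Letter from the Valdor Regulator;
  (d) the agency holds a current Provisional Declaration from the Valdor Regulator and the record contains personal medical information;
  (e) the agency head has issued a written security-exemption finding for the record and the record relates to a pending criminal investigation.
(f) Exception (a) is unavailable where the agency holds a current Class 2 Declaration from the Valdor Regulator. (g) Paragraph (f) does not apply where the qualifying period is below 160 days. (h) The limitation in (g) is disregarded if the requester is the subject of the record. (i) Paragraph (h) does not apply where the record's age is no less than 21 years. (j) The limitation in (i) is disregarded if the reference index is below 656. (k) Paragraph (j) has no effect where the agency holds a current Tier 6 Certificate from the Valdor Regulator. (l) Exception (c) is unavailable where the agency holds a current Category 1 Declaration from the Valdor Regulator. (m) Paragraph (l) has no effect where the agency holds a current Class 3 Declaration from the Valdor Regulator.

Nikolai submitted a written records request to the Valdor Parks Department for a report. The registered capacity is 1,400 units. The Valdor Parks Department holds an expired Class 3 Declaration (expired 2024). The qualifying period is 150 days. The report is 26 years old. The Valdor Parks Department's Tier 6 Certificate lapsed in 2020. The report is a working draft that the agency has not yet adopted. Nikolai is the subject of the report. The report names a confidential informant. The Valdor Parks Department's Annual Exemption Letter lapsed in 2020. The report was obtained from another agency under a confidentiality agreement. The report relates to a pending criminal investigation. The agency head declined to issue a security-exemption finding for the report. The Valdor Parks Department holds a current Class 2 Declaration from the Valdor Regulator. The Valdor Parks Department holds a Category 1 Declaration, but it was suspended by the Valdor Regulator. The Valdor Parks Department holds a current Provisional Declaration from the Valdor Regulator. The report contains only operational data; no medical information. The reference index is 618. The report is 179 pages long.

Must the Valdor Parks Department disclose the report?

All of (a)'s requirements are met (the number of pages in the record is 179, below the 190 limit; the report was obtained under a confidentiality agreement). However, paragraphs (f)–(k) must be considered: (f) operates against (a): a current Class 2 Declaration is held. (g) applies (the qualifying period is 150 days, below the 160 days limit), but yields to (h): (h) is engaged — Nikolai is the subject of the report. (i) would limit (h) — the record's age is 26 years, meeting the 21 years threshold — but (j) sets (i) aside: (j) operates against (i): the reference index is 618, below the 656 limit. (k), which would lift (j), is not triggered — there is no Tier 6 Certificate in force. (a) is therefore removed.
Exception (b) requires that the registered capacity is less than 1,360 units; but the registered capacity is 1,400 units, not less than 1,360 units, so (b) is unavailable.
Exception (c) requires that the agency holds a current Annual Exemption Letter from the Valdor Regulator; but there is no Annual Exemption Letter in force, so (c) is unavailable.
Exception (d) requires that the record contains personal medical information; but the report contains only operational data, so (d) is unavailable.
Exception (e) requires that the agency head has issued a written security-exemption finding for the record; but the agency head declined to issue a security-exemption finding, so (e) is unavailable.
No exception displaces § 15.6.

Yes — the Valdor Parks Department must disclose the report.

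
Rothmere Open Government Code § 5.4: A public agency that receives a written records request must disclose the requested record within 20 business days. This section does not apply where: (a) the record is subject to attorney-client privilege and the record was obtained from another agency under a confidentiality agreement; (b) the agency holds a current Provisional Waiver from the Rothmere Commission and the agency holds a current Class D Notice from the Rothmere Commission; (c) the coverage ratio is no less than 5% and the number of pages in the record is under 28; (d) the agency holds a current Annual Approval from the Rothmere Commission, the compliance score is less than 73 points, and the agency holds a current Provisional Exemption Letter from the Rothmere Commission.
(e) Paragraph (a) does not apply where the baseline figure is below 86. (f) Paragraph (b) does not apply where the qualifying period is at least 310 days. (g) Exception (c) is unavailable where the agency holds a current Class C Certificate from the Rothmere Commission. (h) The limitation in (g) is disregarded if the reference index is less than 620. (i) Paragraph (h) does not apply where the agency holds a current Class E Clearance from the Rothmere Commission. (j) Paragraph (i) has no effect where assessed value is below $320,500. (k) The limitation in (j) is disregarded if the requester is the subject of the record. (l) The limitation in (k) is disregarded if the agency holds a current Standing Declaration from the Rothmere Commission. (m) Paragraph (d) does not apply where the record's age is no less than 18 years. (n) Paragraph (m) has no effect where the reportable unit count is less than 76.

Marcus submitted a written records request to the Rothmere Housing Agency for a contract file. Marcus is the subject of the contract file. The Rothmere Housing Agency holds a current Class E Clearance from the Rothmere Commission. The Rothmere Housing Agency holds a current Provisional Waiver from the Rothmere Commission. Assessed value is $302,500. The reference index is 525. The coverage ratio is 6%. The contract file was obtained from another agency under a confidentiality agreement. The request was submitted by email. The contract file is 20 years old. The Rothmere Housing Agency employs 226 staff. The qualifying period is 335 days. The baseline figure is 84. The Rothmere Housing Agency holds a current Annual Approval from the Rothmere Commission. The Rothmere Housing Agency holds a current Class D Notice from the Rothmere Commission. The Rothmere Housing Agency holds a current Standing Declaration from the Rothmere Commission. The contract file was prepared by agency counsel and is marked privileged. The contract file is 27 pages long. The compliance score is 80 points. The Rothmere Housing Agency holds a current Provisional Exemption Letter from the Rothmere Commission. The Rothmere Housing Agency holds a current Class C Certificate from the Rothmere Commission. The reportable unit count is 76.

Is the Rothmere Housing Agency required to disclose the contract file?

No — exception (c) applies; the Rothmere Housing Agency is not required to disclose the contract file.

Exception (a) is satisfied on its face — the contract file is privileged; the contract file was obtained under a confidentiality agreement. But: (e) applies — the baseline figure is 84, below the 86 limit. Exception (a) does not apply.
Exception (b) is satisfied on its face — a current Provisional Waiver is held; a current Class D Notice is held. But: (f) is engaged — the qualifying period is 335 days, meeting the 310 days threshold. Exception (b) does not apply.
Exception (c) is satisfied on its face — the coverage ratio is 6%, meeting the 5% threshold; the number of pages in the record is 27, under the 28 limit. Applying paragraphs (g)–(l): (g) would limit (c) — a current Class C Certificate is held — but (h) sets (g) aside: (h) operates — the reference index is 525, less than the 620 limit. (i) would limit (h) — a current Class E Clearance is held — but (j) sets (i) aside: (j) operates against (i): assessed value is $302,500, below the $320,500 limit. (k) is triggered (Marcus is the subject of the contract file), but is displaced by (l): (l) is triggered — a current Standing Declaration is held. Exception (c) stands.
Exception (d) fails — the compliance score is 80 points, not less than 73 points.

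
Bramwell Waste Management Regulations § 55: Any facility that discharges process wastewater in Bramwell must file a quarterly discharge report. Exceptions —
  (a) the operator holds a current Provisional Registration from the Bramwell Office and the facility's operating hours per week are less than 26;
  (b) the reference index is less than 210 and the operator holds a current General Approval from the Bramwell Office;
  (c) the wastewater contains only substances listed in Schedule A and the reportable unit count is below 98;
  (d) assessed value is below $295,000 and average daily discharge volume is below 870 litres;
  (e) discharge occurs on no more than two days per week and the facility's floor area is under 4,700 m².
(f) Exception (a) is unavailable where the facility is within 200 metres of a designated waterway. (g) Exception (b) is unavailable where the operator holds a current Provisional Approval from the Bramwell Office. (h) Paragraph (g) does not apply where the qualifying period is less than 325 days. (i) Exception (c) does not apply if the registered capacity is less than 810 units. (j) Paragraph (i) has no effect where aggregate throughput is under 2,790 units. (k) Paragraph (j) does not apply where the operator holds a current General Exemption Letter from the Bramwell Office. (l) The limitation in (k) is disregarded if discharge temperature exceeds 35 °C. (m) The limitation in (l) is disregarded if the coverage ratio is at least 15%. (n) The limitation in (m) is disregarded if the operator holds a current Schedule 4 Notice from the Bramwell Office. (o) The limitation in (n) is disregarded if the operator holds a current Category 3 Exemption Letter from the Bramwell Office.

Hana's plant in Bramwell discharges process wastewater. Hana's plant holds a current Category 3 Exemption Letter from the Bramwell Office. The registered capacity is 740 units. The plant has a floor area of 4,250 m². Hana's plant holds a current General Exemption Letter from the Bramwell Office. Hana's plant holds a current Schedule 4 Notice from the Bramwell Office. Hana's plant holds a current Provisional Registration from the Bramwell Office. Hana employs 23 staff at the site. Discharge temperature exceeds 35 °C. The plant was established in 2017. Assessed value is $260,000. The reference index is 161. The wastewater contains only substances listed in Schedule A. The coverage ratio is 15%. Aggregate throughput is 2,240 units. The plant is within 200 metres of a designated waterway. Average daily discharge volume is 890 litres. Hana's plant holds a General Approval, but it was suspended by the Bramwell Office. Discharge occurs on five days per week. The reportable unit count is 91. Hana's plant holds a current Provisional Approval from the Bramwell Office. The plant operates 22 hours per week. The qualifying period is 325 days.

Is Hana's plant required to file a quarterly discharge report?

Yes — Hana's plant must file a quarterly discharge report.

Exception (a): a current Provisional Registration is held; the facility's operating hours per week are 22, less than the 26 limit — every condition holds. But: (f) is triggered — the plant is within 200 m of a designated waterway. (a) is therefore removed.
Exception (b) does not apply: there is no General Approval in force.
Exception (c): the wastewater is Schedule-A-only; the reportable unit count is 91, below the 98 limit — every condition holds. Turning to paragraphs (i)–(o): (i) operates — the registered capacity is 740 units, less than the 810 units limit. (j) would limit (i) — aggregate throughput is 2,240 units, under the 2,790 units limit — but (k) sets (j) aside: (k) is triggered — a current General Exemption Letter is held. (l) operates (discharge temperature exceeds 35 °C), but is overridden by (m): (m) operates against (l): the coverage ratio is 15%, meeting the 15% threshold. (n) would limit (m) — a current Schedule 4 Notice is held — but (o) sets (n) aside: (o) operates against (n): a current Category 3 Exemption Letter is held. (c) is therefore removed.
Exception (d) requires that average daily discharge volume is below 870 litres; but average daily discharge volume is 890 litres, not below 870 litres, so (d) is unavailable.
Exception (e) fails — discharge occurs on five days per week.
Every exception is unavailable, so the rule governs.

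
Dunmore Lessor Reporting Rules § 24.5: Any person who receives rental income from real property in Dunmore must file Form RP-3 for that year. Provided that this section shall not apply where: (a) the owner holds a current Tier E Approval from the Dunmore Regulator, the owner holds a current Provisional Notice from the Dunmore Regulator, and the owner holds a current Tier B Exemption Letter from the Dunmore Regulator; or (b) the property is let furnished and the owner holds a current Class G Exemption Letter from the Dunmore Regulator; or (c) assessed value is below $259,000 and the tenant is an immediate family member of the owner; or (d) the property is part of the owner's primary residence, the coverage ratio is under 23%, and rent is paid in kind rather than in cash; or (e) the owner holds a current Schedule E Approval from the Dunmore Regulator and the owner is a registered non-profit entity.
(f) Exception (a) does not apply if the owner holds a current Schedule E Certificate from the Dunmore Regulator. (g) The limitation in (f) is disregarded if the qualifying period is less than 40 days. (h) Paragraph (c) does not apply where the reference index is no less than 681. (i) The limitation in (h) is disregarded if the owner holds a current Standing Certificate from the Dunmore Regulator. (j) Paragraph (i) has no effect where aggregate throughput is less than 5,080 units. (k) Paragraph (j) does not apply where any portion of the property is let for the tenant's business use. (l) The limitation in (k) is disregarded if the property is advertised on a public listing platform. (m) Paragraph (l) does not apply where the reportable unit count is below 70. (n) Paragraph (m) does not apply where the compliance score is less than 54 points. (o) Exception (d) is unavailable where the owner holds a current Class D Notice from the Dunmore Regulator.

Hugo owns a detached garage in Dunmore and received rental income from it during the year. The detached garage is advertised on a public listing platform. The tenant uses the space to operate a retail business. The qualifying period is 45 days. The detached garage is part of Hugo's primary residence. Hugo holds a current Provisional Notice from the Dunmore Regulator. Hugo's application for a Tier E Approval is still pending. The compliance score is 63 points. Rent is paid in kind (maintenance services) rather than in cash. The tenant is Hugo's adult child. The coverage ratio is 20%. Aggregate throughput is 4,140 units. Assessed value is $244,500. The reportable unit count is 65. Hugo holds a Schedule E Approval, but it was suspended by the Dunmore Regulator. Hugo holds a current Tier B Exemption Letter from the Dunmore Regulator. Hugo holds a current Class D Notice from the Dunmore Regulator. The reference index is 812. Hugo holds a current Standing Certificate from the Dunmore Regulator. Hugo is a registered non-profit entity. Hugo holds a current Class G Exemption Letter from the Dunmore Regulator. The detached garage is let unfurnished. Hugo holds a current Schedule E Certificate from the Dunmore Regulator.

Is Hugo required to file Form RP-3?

No — exception (c) applies; Hugo is not required to file Form RP-3.

Exception (a) does not apply: no current Tier E Approval is held.
Exception (b) requires that the property is let furnished; but the property is let unfurnished, so (b) is unavailable.
Exception (c)'s conditions are all satisfied: assessed value is $244,500, below the $259,000 limit; the tenant is an immediate family member. Under paragraphs (h)–(n): (h) operates (the reference index is 812, meeting the 681 threshold), but is itself disapplied by (i): (i) operates against (h): a current Standing Certificate is held. (j) is triggered (aggregate throughput is 4,140 units, less than the 5,080 units limit), but is itself disapplied by (k): (k) operates against (j): the space is let for business use. (l) would limit (k) — the property is publicly advertised — but (m) sets (l) aside: (m) is triggered — the reportable unit count is 65, below the 70 limit. (n) is not triggered (the compliance score is 63 points, not less than 54 points), so (m) stands. So (c) applies.
Exception (d): the detached garage is part of the primary residence; the coverage ratio is 20%, under the 23% limit; rent is paid in kind — every condition holds. Turning to paragraph (o): (o) applies — a current Class D Notice is held. So (d) is unavailable.
Exception (e) fails — no current Schedule E Approval is held.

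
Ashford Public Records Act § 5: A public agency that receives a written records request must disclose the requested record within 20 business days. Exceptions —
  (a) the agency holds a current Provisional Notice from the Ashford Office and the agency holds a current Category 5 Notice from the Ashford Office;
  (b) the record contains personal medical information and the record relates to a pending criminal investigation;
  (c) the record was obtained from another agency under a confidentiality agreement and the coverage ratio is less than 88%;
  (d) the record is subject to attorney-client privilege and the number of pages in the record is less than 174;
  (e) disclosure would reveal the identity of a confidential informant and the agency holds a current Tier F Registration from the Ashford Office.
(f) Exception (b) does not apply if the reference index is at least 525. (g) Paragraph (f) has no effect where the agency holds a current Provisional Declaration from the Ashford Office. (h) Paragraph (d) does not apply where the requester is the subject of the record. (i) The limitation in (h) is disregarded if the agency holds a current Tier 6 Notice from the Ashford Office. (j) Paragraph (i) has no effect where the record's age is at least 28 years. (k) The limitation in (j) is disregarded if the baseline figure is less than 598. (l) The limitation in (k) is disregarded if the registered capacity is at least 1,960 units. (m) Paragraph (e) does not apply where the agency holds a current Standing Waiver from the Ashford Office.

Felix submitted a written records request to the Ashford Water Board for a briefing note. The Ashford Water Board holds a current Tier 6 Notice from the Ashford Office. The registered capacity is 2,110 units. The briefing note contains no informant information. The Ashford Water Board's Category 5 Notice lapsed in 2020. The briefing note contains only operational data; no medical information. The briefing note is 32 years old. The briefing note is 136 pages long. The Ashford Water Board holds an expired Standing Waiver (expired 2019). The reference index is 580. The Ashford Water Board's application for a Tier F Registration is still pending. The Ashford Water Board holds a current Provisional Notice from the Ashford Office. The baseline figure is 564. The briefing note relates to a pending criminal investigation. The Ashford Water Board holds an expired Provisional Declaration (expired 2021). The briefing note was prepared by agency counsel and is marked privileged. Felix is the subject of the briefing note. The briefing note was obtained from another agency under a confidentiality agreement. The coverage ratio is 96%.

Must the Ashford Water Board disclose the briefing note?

Yes — the Ashford Water Board must disclose the briefing note.

Exception (a) fails — the Category 5 Notice is not current.
Exception (b) does not apply: the briefing note contains only operational data.
Exception (c) requires that the coverage ratio is less than 88%; but the coverage ratio is 96%, not less than 88%, so (c) is unavailable.
Exception (d)'s conditions are all satisfied: the briefing note is privileged; the number of pages in the record is 136, less than the 174 limit. But applying paragraphs (h)–(l): (h) operates against (d): Felix is the subject of the briefing note. (i) applies (a current Tier 6 Notice is held), but yields to (j): (j) is engaged — the record's age is 32 years, meeting the 28 years threshold. (k) is engaged (the baseline figure is 564, less than the 598 limit), but is itself disapplied by (l): (l) is triggered — the registered capacity is 2,110 units, meeting the 1,960 units threshold. Exception (d) does not apply.
Exception (e) fails — the briefing note contains no informant information.
Every exception is unavailable, so the rule governs.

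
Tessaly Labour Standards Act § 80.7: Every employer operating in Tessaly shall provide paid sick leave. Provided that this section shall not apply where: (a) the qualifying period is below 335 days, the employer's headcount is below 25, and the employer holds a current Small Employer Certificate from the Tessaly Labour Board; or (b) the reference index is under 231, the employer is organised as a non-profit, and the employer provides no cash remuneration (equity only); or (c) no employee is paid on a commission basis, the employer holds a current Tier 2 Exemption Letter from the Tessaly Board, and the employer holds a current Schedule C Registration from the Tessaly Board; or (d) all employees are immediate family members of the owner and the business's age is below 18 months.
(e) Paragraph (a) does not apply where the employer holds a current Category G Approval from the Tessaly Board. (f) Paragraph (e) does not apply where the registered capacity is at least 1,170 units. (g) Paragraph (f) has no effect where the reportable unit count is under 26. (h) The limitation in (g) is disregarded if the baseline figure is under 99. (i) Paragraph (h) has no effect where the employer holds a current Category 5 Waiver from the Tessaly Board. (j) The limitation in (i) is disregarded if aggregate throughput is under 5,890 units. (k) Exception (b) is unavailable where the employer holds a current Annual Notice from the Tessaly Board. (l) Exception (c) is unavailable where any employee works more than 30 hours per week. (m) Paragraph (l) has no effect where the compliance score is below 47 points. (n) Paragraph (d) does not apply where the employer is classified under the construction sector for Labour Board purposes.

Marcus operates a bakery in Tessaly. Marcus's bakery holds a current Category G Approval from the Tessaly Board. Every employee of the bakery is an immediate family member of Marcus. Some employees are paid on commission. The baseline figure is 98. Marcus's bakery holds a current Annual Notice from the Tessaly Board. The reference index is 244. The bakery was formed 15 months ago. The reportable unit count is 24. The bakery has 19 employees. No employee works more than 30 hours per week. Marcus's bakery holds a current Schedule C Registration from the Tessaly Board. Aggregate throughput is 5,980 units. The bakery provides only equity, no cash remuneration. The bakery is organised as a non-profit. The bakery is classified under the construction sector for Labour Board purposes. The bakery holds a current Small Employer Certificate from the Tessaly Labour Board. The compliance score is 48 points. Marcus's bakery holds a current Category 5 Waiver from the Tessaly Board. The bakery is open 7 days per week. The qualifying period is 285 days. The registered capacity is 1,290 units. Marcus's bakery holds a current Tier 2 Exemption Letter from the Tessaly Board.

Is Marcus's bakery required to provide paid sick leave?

Exception (a) is satisfied on its face — the qualifying period is 285 days, below the 335 days limit; the employer's headcount is 19, below the 25 limit; a current Small Employer Certificate is held. However, paragraphs (e)–(j) must be considered: (e) is engaged — a current Category G Approval is held. (f) is engaged (the registered capacity is 1,290 units, meeting the 1,170 units threshold), but is itself disapplied by (g): (g) is triggered — the reportable unit count is 24, under the 26 limit. (h) operates (the baseline figure is 98, under the 99 limit), but yields to (i): (i) operates against (h): a current Category 5 Waiver is held. (j) is not engaged (aggregate throughput is 5,980 units, not under 5,890 units), so (i) stands. So (a) is unavailable.
Exception (b) requires that the reference index is under 231; but the reference index is 244, not under 231, so (b) is unavailable.
Exception (c) does not apply: some employees are paid on commission.
All of (d)'s requirements are met (every employee is an immediate family member; the business's age is 15 months, below the 18 months limit). Turning to paragraph (n): (n) operates against (d): the bakery is classified under the construction sector. (d) is therefore removed.
No exception displaces § 80.7.

Yes — Marcus's bakery must provide paid sick leave.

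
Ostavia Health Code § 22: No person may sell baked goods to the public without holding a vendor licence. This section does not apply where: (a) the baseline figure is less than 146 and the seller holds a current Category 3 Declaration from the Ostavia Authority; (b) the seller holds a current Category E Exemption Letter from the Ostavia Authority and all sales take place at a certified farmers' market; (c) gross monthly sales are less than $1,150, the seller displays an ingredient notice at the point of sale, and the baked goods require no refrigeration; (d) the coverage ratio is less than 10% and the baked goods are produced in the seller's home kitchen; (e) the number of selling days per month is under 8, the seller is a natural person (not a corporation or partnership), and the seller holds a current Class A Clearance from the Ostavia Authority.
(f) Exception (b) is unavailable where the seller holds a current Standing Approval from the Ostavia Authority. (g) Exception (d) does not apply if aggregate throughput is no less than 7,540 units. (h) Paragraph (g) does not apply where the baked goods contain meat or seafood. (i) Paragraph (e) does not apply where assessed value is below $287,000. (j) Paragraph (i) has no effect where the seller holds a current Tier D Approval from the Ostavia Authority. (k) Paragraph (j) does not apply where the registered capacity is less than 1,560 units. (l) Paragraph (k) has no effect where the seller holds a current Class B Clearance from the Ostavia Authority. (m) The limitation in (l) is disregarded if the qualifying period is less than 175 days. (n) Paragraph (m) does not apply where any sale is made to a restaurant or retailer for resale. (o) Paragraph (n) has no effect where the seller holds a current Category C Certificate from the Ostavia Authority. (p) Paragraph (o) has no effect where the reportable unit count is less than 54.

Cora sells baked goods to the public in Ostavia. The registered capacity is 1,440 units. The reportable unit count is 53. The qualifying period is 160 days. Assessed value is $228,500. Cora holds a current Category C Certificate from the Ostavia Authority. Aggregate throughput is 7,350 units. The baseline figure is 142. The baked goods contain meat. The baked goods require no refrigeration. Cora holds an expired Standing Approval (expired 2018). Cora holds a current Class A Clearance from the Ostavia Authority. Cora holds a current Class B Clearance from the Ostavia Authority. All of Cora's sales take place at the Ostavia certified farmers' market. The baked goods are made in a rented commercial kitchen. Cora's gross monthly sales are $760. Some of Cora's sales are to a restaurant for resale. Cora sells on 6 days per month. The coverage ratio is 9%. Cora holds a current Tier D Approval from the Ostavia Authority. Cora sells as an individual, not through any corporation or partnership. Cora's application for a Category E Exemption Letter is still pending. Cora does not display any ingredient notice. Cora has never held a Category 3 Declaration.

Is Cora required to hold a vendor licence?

No — exception (e) applies; Cora is not required to hold a vendor licence.

Exception (a) does not apply: there is no Category 3 Declaration in force.
Exception (b) does not apply: no current Category E Exemption Letter is held.
Exception (c) requires that the seller displays an ingredient notice at the point of sale; but no ingredient notice is displayed, so (c) is unavailable.
Exception (d) fails — the baked goods are made in a commercial kitchen, not a home kitchen.
Exception (e)'s conditions are all satisfied: the number of selling days per month is 6, under the 8 limit; the seller is a natural person; a current Class A Clearance is held. As to paragraphs (i)–(p): (i) would limit (e) — assessed value is $228,500, below the $287,000 limit — but (j) sets (i) aside: (j) operates against (i): a current Tier D Approval is held. (k) would limit (j) — the registered capacity is 1,440 units, less than the 1,560 units limit — but (l) sets (k) aside: (l) operates — a current Class B Clearance is held. (m) operates (the qualifying period is 160 days, less than the 175 days limit), but is set aside by (n): (n) operates — some sales are to a restaurant for resale. (o) would limit (n) — a current Category C Certificate is held — but (p) sets (o) aside: (p) applies — the reportable unit count is 53, less than the 54 limit. Exception (e) stands.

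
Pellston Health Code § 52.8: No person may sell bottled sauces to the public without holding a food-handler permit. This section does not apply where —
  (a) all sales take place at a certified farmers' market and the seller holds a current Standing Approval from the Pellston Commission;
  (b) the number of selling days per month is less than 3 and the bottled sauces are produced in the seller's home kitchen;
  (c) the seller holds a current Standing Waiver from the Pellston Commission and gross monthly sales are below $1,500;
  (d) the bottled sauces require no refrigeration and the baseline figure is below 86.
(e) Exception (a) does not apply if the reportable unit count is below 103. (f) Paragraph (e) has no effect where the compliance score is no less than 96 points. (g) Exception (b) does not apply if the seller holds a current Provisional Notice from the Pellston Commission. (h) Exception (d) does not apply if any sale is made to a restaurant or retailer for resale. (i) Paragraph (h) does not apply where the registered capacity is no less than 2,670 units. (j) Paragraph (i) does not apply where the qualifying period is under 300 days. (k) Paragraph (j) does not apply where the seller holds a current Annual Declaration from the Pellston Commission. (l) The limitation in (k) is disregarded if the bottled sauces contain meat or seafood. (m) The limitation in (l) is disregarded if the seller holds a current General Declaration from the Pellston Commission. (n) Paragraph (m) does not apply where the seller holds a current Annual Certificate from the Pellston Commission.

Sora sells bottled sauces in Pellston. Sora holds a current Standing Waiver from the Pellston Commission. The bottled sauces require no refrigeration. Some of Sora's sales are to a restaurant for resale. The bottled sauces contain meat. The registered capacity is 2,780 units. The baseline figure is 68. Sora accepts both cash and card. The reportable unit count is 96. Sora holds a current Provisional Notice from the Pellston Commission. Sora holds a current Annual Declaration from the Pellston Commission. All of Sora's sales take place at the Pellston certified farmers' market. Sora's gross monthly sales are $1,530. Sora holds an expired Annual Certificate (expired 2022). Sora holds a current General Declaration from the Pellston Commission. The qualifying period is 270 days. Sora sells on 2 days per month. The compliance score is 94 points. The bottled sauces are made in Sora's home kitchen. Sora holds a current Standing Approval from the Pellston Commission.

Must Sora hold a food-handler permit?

No — exception (d) applies; Sora is not required to hold a food-handler permit.

Exception (a) is satisfied on its face — all sales are at a certified farmers' market; a current Standing Approval is held. Turning to paragraphs (e)–(f): (e) applies — the reportable unit count is 96, below the 103 limit. (f) does not operate here (the compliance score is 94 points, short of 96 points), so (e) stands. (a) is therefore removed.
Exception (b) is satisfied on its face — the number of selling days per month is 2, less than the 3 limit; the bottled sauces are home-kitchen produced. However, paragraph (g) must be considered: (g) operates against (b): a current Provisional Notice is held. (b) is therefore removed.
Exception (c) fails — gross monthly sales are $1,530, not below $1,500.
All of (d)'s requirements are met (the bottled sauces are shelf-stable; the baseline figure is 68, below the 86 limit). Under paragraphs (h)–(n): (h) is triggered (some sales are to a restaurant for resale), but is overridden by (i): (i) operates against (h): the registered capacity is 2,780 units, meeting the 2,670 units threshold. (j) is engaged (the qualifying period is 270 days, under the 300 days limit), but is itself disapplied by (k): (k) operates — a current Annual Declaration is held. (l) operates (the bottled sauces contain meat), but yields to (m): (m) operates — a current General Declaration is held. (n) is not triggered (no current Annual Certificate is held), so (m) stands. So (d) applies.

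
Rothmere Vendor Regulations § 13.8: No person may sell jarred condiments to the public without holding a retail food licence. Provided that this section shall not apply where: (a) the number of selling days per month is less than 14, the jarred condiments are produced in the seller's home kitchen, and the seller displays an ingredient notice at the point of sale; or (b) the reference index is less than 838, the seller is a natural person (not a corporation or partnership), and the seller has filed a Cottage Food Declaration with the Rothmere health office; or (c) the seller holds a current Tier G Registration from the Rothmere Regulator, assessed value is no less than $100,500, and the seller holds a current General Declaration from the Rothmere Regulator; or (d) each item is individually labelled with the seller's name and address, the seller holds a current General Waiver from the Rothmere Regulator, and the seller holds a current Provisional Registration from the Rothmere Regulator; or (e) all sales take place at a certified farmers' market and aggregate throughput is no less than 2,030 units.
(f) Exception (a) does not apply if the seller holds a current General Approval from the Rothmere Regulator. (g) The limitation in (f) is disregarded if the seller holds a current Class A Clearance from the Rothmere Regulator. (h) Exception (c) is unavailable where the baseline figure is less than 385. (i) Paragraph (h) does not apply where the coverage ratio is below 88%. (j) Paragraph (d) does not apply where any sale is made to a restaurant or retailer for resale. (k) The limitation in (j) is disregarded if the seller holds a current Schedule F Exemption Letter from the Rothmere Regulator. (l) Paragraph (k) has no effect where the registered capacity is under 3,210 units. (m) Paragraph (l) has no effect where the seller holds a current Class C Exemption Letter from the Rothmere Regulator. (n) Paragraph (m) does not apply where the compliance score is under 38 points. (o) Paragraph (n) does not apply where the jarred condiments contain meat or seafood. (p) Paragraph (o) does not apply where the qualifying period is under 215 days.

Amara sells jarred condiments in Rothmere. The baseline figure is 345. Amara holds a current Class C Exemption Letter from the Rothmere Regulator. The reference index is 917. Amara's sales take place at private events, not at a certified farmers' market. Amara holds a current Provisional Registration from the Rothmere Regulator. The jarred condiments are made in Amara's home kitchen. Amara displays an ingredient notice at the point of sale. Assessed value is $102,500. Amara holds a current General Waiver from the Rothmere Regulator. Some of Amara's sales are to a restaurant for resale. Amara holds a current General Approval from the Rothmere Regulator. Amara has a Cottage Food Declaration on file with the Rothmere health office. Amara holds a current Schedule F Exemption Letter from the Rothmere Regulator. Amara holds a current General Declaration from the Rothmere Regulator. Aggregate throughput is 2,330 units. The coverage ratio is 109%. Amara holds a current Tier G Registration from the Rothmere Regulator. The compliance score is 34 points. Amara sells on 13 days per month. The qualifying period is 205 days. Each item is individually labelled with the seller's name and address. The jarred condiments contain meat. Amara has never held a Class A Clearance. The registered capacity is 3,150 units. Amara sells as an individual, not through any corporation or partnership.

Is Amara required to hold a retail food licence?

Exception (a): the number of selling days per month is 13, less than the 14 limit; the jarred condiments are home-kitchen produced; an ingredient notice is displayed — every condition holds. But applying paragraphs (f)–(g): (f) operates against (a): a current General Approval is held. (g) does not operate here (there is no Class A Clearance in force), so (f) stands. Exception (a) does not apply.
Exception (b) requires that the reference index is less than 838; but the reference index is 917, not less than 838, so (b) is unavailable.
Exception (c)'s conditions are all satisfied: a current Tier G Registration is held; assessed value is $102,500, meeting the $100,500 threshold; a current General Declaration is held. But applying paragraphs (h)–(i): (h) applies — the baseline figure is 345, less than the 385 limit. (i), which would lift (h), is inapplicable — the coverage ratio is 109%, not below 88%. So (c) is unavailable.
Exception (d)'s conditions are all satisfied: items are individually labelled; a current General Waiver is held; a current Provisional Registration is held. However, paragraphs (j)–(p) must be considered: (j) operates — some sales are to a restaurant for resale. (k) is engaged (a current Schedule F Exemption Letter is held), but yields to (l): (l) operates against (k): the registered capacity is 3,150 units, under the 3,210 units limit. (m) would limit (l) — a current Class C Exemption Letter is held — but (n) sets (m) aside: (n) operates against (m): the compliance score is 34 points, under the 38 points limit. (o) would limit (n) — the jarred condiments contain meat — but (p) sets (o) aside: (p) operates against (o): the qualifying period is 205 days, under the 215 days limit. Exception (d) does not apply.
Exception (e) does not apply: sales are at private events, not a certified farmers' market.
No exception applies. The general rule governs.

Yes — Amara must hold a retail food licence.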